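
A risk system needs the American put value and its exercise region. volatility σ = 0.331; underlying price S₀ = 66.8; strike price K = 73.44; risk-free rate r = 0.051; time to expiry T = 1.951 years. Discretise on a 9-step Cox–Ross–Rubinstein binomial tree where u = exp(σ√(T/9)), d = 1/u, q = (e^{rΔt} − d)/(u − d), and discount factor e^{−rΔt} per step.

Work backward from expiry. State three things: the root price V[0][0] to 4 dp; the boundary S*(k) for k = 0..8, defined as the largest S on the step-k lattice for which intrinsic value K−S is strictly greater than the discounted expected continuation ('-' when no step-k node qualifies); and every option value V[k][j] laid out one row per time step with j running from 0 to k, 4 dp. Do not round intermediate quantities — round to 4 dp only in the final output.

price = 13.2093
boundary = - - 49.0814 42.0714 49.0814 42.0714 49.0814 57.2594 49.0814
tree:
13.2093
18.2178 8.4452
24.3586 12.4218 4.6169
31.3686 17.7113 7.3562 1.9529
37.3774 24.3586 11.3922 3.4436 0.4907
42.5280 31.3686 17.0303 5.9514 0.9872 0.0000
46.9430 37.3774 24.3586 10.0082 1.9864 0.0000 0.0000
50.7274 42.5280 31.3686 16.1806 3.9968 0.0000 0.0000 0.0000
53.9713 46.9430 37.3774 24.3586 8.0418 0.0000 0.0000 0.0000 0.0000
56.7519 50.7274 42.5280 31.3686 16.1806 0.0000 0.0000 0.0000 0.0000 0.0000

Δt=0.21678  u=1.16662  d=0.85718  q=0.49747  discount=0.98901
step 9 (expiry): payoffs max(K−S,0) = 56.7519 50.7274 42.5280 31.3686 16.1806 0.0000 0.0000 0.0000 0.0000 0.0000
step 8: (k=8,j=0): S=19.4687, (K−S)⁺=53.9713, hold=53.1638 ⇒ V=53.9713 exercise | (k=8,j=1): S=26.4970, (K−S)⁺=46.9430, hold=46.1355 ⇒ V=46.9430 exercise | (k=8,j=2): S=36.0626, (K−S)⁺=37.3774, hold=36.5699 ⇒ V=37.3774 exercise | (k=8,j=3): S=49.0814, (K−S)⁺=24.3586, hold=23.5512 ⇒ V=24.3586 exercise | (k=8,j=4): S=66.8000, (K−S)⁺=6.6400, hold=8.0418 ⇒ V=8.0418 continue | (k=8,j=5): S=90.9151, (K−S)⁺=0.0000, hold=0.0000 ⇒ V=0.0000 continue | (k=8,j=6): S=123.7359, (K−S)⁺=0.0000, hold=0.0000 ⇒ V=0.0000 continue | (k=8,j=7): S=168.4052, (K−S)⁺=0.0000, hold=0.0000 ⇒ V=0.0000 continue | (k=8,j=8): S=229.2002, (K−S)⁺=0.0000, hold=0.0000 ⇒ V=0.0000 continue  boundary S*=49.0814
step 7: (k=7,j=0): S=22.7126, (K−S)⁺=50.7274, hold=49.9199 ⇒ V=50.7274 exercise | (k=7,j=1): S=30.9120, (K−S)⁺=42.5280, hold=41.7205 ⇒ V=42.5280 exercise | (k=7,j=2): S=42.0714, (K−S)⁺=31.3686, hold=30.5611 ⇒ V=31.3686 exercise | (k=7,j=3): S=57.2594, (K−S)⁺=16.1806, hold=16.0628 ⇒ V=16.1806 exercise | (k=7,j=4): S=77.9303, (K−S)⁺=0.0000, hold=3.9968 ⇒ V=3.9968 continue | (k=7,j=5): S=106.0635, (K−S)⁺=0.0000, hold=0.0000 ⇒ V=0.0000 continue | (k=7,j=6): S=144.3529, (K−S)⁺=0.0000, hold=0.0000 ⇒ V=0.0000 continue | (k=7,j=7): S=196.4650, (K−S)⁺=0.0000, hold=0.0000 ⇒ V=0.0000 continue  boundary S*=57.2594
step 6: (k=6,j=0): S=26.4970, (K−S)⁺=46.9430, hold=46.1355 ⇒ V=46.9430 exercise | (k=6,j=1): S=36.0626, (K−S)⁺=37.3774, hold=36.5699 ⇒ V=37.3774 exercise | (k=6,j=2): S=49.0814, (K−S)⁺=24.3586, hold=23.5512 ⇒ V=24.3586 exercise | (k=6,j=3): S=66.8000, (K−S)⁺=6.6400, hold=10.0082 ⇒ V=10.0082 continue | (k=6,j=4): S=90.9151, (K−S)⁺=0.0000, hold=1.9864 ⇒ V=1.9864 continue | (k=6,j=5): S=123.7359, (K−S)⁺=0.0000, hold=0.0000 ⇒ V=0.0000 continue | (k=6,j=6): S=168.4052, (K−S)⁺=0.0000, hold=0.0000 ⇒ V=0.0000 continue  boundary S*=49.0814
step 5: (k=5,j=0): S=30.9120, (K−S)⁺=42.5280, hold=41.7205 ⇒ V=42.5280 exercise | (k=5,j=1): S=42.0714, (K−S)⁺=31.3686, hold=30.5611 ⇒ V=31.3686 exercise | (k=5,j=2): S=57.2594, (K−S)⁺=16.1806, hold=17.0303 ⇒ V=17.0303 continue | (k=5,j=3): S=77.9303, (K−S)⁺=0.0000, hold=5.9514 ⇒ V=5.9514 continue | (k=5,j=4): S=106.0635, (K−S)⁺=0.0000, hold=0.9872 ⇒ V=0.9872 continue | (k=5,j=5): S=144.3529, (K−S)⁺=0.0000, hold=0.0000 ⇒ V=0.0000 continue  boundary S*=42.0714
step 4: (k=4,j=0): S=36.0626, (K−S)⁺=37.3774, hold=36.5699 ⇒ V=37.3774 exercise | (k=4,j=1): S=49.0814, (K−S)⁺=24.3586, hold=23.9692 ⇒ V=24.3586 exercise | (k=4,j=2): S=66.8000, (K−S)⁺=6.6400, hold=11.3922 ⇒ V=11.3922 continue | (k=4,j=3): S=90.9151, (K−S)⁺=0.0000, hold=3.4436 ⇒ V=3.4436 continue | (k=4,j=4): S=123.7359, (K−S)⁺=0.0000, hold=0.4907 ⇒ V=0.4907 continue  boundary S*=49.0814
step 3: (k=3,j=0): S=42.0714, (K−S)⁺=31.3686, hold=30.5611 ⇒ V=31.3686 exercise | (k=3,j=1): S=57.2594, (K−S)⁺=16.1806, hold=17.7113 ⇒ V=17.7113 continue | (k=3,j=2): S=77.9303, (K−S)⁺=0.0000, hold=7.3562 ⇒ V=7.3562 continue | (k=3,j=3): S=106.0635, (K−S)⁺=0.0000, hold=1.9529 ⇒ V=1.9529 continue  boundary S*=42.0714
step 2: (k=2,j=0): S=49.0814, (K−S)⁺=24.3586, hold=24.3042 ⇒ V=24.3586 exercise | (k=2,j=1): S=66.8000, (K−S)⁺=6.6400, hold=12.4218 ⇒ V=12.4218 continue | (k=2,j=2): S=90.9151, (K−S)⁺=0.0000, hold=4.6169 ⇒ V=4.6169 continue  boundary S*=49.0814
step 1: (k=1,j=0): S=57.2594, (K−S)⁺=16.1806, hold=18.2178 ⇒ V=18.2178 continue | (k=1,j=1): S=77.9303, (K−S)⁺=0.0000, hold=8.4452 ⇒ V=8.4452 continue  boundary S*=-
step 0: (k=0,j=0): S=66.8000, (K−S)⁺=6.6400, hold=13.2093 ⇒ V=13.2093 continue  boundary S*=-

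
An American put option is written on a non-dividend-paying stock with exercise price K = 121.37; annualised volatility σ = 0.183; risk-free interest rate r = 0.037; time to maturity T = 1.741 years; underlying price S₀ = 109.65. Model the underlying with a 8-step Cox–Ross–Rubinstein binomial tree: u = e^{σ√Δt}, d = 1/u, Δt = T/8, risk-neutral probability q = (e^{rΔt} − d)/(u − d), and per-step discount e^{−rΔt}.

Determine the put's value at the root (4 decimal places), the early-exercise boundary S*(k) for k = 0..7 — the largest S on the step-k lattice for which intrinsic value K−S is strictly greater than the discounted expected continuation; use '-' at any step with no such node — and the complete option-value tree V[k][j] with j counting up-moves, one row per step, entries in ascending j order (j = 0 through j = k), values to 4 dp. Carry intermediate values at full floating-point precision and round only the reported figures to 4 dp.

Δt=0.21763, u=1.08912, d=0.91817, q=0.52596, disc=e^(-rΔt)=0.99198
k=8 terminal: V=max(K-S,0) → 65.9837 55.6717 43.4398 28.9306 11.7200 0.0000 0.0000 0.0000 0.0000
k=7: j=0 S=60.3224 intr=61.0476 cont=60.0743 V=61.0476[EX]; j=1 S=71.5533 intr=49.8167 cont=48.8433 V=49.8167[EX]; j=2 S=84.8753 intr=36.4947 cont=35.5213 V=36.4947[EX]; j=3 S=100.6776 intr=20.6924 cont=19.7190 V=20.6924[EX]; j=4 S=119.4220 intr=1.9480 cont=5.5112 V=5.5112[hold]; j=5 S=141.6563 intr=0.0000 cont=0.0000 V=0.0000[hold]; j=6 S=168.0302 intr=0.0000 cont=0.0000 V=0.0000[hold]; j=7 S=199.3145 intr=0.0000 cont=0.0000 V=0.0000[hold]  S*(7)=100.6776
k=6: j=0 S=65.6983 intr=55.6717 cont=54.6983 V=55.6717[EX]; j=1 S=77.9302 intr=43.4398 cont=42.4665 V=43.4398[EX]; j=2 S=92.4394 intr=28.9306 cont=27.9572 V=28.9306[EX]; j=3 S=109.6500 intr=11.7200 cont=12.6057 V=12.6057[hold]; j=4 S=130.0649 intr=0.0000 cont=2.5915 V=2.5915[hold]; j=5 S=154.2807 intr=0.0000 cont=0.0000 V=0.0000[hold]; j=6 S=183.0050 intr=0.0000 cont=0.0000 V=0.0000[hold]  S*(6)=92.4394
k=5: j=0 S=71.5533 intr=49.8167 cont=48.8433 V=49.8167[EX]; j=1 S=84.8753 intr=36.4947 cont=35.5213 V=36.4947[EX]; j=2 S=100.6776 intr=20.6924 cont=20.1811 V=20.6924[EX]; j=3 S=119.4220 intr=1.9480 cont=7.2798 V=7.2798[hold]; j=4 S=141.6563 intr=0.0000 cont=1.2186 V=1.2186[hold]; j=5 S=168.0302 intr=0.0000 cont=0.0000 V=0.0000[hold]  S*(5)=100.6776
k=4: j=0 S=77.9302 intr=43.4398 cont=42.4665 V=43.4398[EX]; j=1 S=92.4394 intr=28.9306 cont=27.9572 V=28.9306[EX]; j=2 S=109.6500 intr=11.7200 cont=13.5285 V=13.5285[hold]; j=3 S=130.0649 intr=0.0000 cont=4.0590 V=4.0590[hold]; j=4 S=154.2807 intr=0.0000 cont=0.5730 V=0.5730[hold]  S*(4)=92.4394
k=3: j=0 S=84.8753 intr=36.4947 cont=35.5213 V=36.4947[EX]; j=1 S=100.6776 intr=20.6924 cont=20.6626 V=20.6924[EX]; j=2 S=119.4220 intr=1.9480 cont=8.4793 V=8.4793[hold]; j=3 S=141.6563 intr=0.0000 cont=2.2077 V=2.2077[hold]  S*(3)=100.6776
k=2: j=0 S=92.4394 intr=28.9306 cont=27.9572 V=28.9306[EX]; j=1 S=109.6500 intr=11.7200 cont=14.1543 V=14.1543[hold]; j=2 S=130.0649 intr=0.0000 cont=5.1391 V=5.1391[hold]  S*(2)=92.4394
k=1: j=0 S=100.6776 intr=20.6924 cont=20.9891 V=20.9891[hold]; j=1 S=119.4220 intr=1.9480 cont=9.3372 V=9.3372[hold]  S*(1)=-
k=0: j=0 S=109.6500 intr=11.7200 cont=14.7414 V=14.7414[hold]  S*(0)=-

price = 14.7414
boundary = - - 92.4394 100.6776 92.4394 100.6776 92.4394 100.6776
tree:
14.7414
20.9891 9.3372
28.9306 14.1543 5.1391
36.4947 20.6924 8.4793 2.2077
43.4398 28.9306 13.5285 4.0590 0.5730
49.8167 36.4947 20.6924 7.2798 1.2186 0.0000
55.6717 43.4398 28.9306 12.6057 2.5915 0.0000 0.0000
61.0476 49.8167 36.4947 20.6924 5.5112 0.0000 0.0000 0.0000
65.9837 55.6717 43.4398 28.9306 11.7200 0.0000 0.0000 0.0000 0.0000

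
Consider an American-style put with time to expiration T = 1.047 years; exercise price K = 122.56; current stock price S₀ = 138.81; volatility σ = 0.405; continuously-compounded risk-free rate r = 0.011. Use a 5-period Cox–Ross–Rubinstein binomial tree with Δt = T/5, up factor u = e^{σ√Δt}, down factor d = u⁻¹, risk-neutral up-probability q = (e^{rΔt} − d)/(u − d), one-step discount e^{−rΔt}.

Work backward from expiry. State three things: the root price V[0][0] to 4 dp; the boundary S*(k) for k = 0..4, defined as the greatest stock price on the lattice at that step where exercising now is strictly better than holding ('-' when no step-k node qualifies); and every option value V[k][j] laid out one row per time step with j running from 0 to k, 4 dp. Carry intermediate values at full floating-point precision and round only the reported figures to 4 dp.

params: Δt=0.20940 u=1.20361 d=0.83083 q=0.45999 e^(-rΔt)=0.99770
t_5 payoffs: 67.6079 42.9516 7.2324 0.0000 0.0000 0.0000
t_4: node(4,0) S=66.1411 payoff=56.4189 vs cont=56.1369 → 56.4189 [stop]  node(4,1) S=95.8178 payoff=26.7422 vs cont=26.4603 → 26.7422 [stop]  node(4,2) S=138.8100 payoff=0.0000 vs cont=3.8966 → 3.8966 [wait]  node(4,3) S=201.0923 payoff=0.0000 vs cont=0.0000 → 0.0000 [wait]  node(4,4) S=291.3199 payoff=0.0000 vs cont=0.0000 → 0.0000 [wait]  ⇒ S*(4)=95.8178
t_3: node(3,0) S=79.6084 payoff=42.9516 vs cont=42.6697 → 42.9516 [stop]  node(3,1) S=115.3276 payoff=7.2324 vs cont=16.1962 → 16.1962 [wait]  node(3,2) S=167.0737 payoff=0.0000 vs cont=2.0994 → 2.0994 [wait]  node(3,3) S=242.0376 payoff=0.0000 vs cont=0.0000 → 0.0000 [wait]  ⇒ S*(3)=79.6084
t_2: node(2,0) S=95.8178 payoff=26.7422 vs cont=30.5740 → 30.5740 [wait]  node(2,1) S=138.8100 payoff=0.0000 vs cont=9.6895 → 9.6895 [wait]  node(2,2) S=201.0923 payoff=0.0000 vs cont=1.1311 → 1.1311 [wait]  ⇒ S*(2)=-
t_1: node(1,0) S=115.3276 payoff=7.2324 vs cont=20.9192 → 20.9192 [wait]  node(1,1) S=167.0737 payoff=0.0000 vs cont=5.7395 → 5.7395 [wait]  ⇒ S*(1)=-
t_0: node(0,0) S=138.8100 payoff=0.0000 vs cont=13.9047 → 13.9047 [wait]  ⇒ S*(0)=-

price = 13.9047
boundary = - - - 79.6084 95.8178
tree:
13.9047
20.9192 5.7395
30.5740 9.6895 1.1311
42.9516 16.1962 2.0994 0.0000
56.4189 26.7422 3.8966 0.0000 0.0000
67.6079 42.9516 7.2324 0.0000 0.0000 0.0000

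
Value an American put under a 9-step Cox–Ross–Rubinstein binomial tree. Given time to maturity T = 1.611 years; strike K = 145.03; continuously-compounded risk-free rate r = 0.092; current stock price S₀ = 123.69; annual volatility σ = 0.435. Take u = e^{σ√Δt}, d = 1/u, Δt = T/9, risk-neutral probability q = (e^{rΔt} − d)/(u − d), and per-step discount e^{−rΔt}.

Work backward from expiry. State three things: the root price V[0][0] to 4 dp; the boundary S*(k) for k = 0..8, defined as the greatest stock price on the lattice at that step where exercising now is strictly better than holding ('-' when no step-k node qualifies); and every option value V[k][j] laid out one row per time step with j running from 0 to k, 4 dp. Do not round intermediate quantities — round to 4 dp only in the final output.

price = 31.8194
boundary = - - 85.6009 71.2115 85.6009 102.8979 85.6009 102.8979 123.6900
tree:
31.8194
44.1318 20.5154
59.4291 30.2402 11.4333
73.8185 43.1720 18.2616 4.9574
85.7891 59.4291 28.2848 8.8050 1.2590
95.7474 73.8185 42.1321 15.3218 2.5546 0.0000
104.0317 85.7891 59.4291 25.9266 5.1833 0.0000 0.0000
110.9235 95.7474 73.8185 42.1321 10.5172 0.0000 0.0000 0.0000
116.6568 104.0317 85.7891 59.4291 21.3400 0.0000 0.0000 0.0000 0.0000
121.4263 110.9235 95.7474 73.8185 42.1321 0.0000 0.0000 0.0000 0.0000 0.0000

Δt=0.17900  u=1.20207  d=0.83190  q=0.49898  discount=0.98367
step 9 (expiry): payoffs max(K−S,0) = 121.4263 110.9235 95.7474 73.8185 42.1321 0.0000 0.0000 0.0000 0.0000 0.0000
step 8: (k=8,j=0): S=28.3732, (K−S)⁺=116.6568, hold=114.2880 ⇒ V=116.6568 exercise | (k=8,j=1): S=40.9983, (K−S)⁺=104.0317, hold=101.6630 ⇒ V=104.0317 exercise | (k=8,j=2): S=59.2409, (K−S)⁺=85.7891, hold=83.4203 ⇒ V=85.7891 exercise | (k=8,j=3): S=85.6009, (K−S)⁺=59.4291, hold=57.0603 ⇒ V=59.4291 exercise | (k=8,j=4): S=123.6900, (K−S)⁺=21.3400, hold=20.7644 ⇒ V=21.3400 exercise | (k=8,j=5): S=178.7273, (K−S)⁺=0.0000, hold=0.0000 ⇒ V=0.0000 continue | (k=8,j=6): S=258.2542, (K−S)⁺=0.0000, hold=0.0000 ⇒ V=0.0000 continue | (k=8,j=7): S=373.1675, (K−S)⁺=0.0000, hold=0.0000 ⇒ V=0.0000 continue | (k=8,j=8): S=539.2129, (K−S)⁺=0.0000, hold=0.0000 ⇒ V=0.0000 continue  boundary S*=123.6900
step 7: (k=7,j=0): S=34.1065, (K−S)⁺=110.9235, hold=108.5547 ⇒ V=110.9235 exercise | (k=7,j=1): S=49.2826, (K−S)⁺=95.7474, hold=93.3786 ⇒ V=95.7474 exercise | (k=7,j=2): S=71.2115, (K−S)⁺=73.8185, hold=71.4497 ⇒ V=73.8185 exercise | (k=7,j=3): S=102.8979, (K−S)⁺=42.1321, hold=39.7633 ⇒ V=42.1321 exercise | (k=7,j=4): S=148.6835, (K−S)⁺=0.0000, hold=10.5172 ⇒ V=10.5172 continue | (k=7,j=5): S=214.8420, (K−S)⁺=0.0000, hold=0.0000 ⇒ V=0.0000 continue | (k=7,j=6): S=310.4385, (K−S)⁺=0.0000, hold=0.0000 ⇒ V=0.0000 continue | (k=7,j=7): S=448.5719, (K−S)⁺=0.0000, hold=0.0000 ⇒ V=0.0000 continue  boundary S*=102.8979
step 6: (k=6,j=0): S=40.9983, (K−S)⁺=104.0317, hold=101.6630 ⇒ V=104.0317 exercise | (k=6,j=1): S=59.2409, (K−S)⁺=85.7891, hold=83.4203 ⇒ V=85.7891 exercise | (k=6,j=2): S=85.6009, (K−S)⁺=59.4291, hold=57.0603 ⇒ V=59.4291 exercise | (k=6,j=3): S=123.6900, (K−S)⁺=21.3400, hold=25.9266 ⇒ V=25.9266 continue | (k=6,j=4): S=178.7273, (K−S)⁺=0.0000, hold=5.1833 ⇒ V=5.1833 continue | (k=6,j=5): S=258.2542, (K−S)⁺=0.0000, hold=0.0000 ⇒ V=0.0000 continue | (k=6,j=6): S=373.1675, (K−S)⁺=0.0000, hold=0.0000 ⇒ V=0.0000 continue  boundary S*=85.6009
step 5: (k=5,j=0): S=49.2826, (K−S)⁺=95.7474, hold=93.3786 ⇒ V=95.7474 exercise | (k=5,j=1): S=71.2115, (K−S)⁺=73.8185, hold=71.4497 ⇒ V=73.8185 exercise | (k=5,j=2): S=102.8979, (K−S)⁺=42.1321, hold=42.0145 ⇒ V=42.1321 exercise | (k=5,j=3): S=148.6835, (K−S)⁺=0.0000, hold=15.3218 ⇒ V=15.3218 continue | (k=5,j=4): S=214.8420, (K−S)⁺=0.0000, hold=2.5546 ⇒ V=2.5546 continue | (k=5,j=5): S=310.4385, (K−S)⁺=0.0000, hold=0.0000 ⇒ V=0.0000 continue  boundary S*=102.8979
step 4: (k=4,j=0): S=59.2409, (K−S)⁺=85.7891, hold=83.4203 ⇒ V=85.7891 exercise | (k=4,j=1): S=85.6009, (K−S)⁺=59.4291, hold=57.0603 ⇒ V=59.4291 exercise | (k=4,j=2): S=123.6900, (K−S)⁺=21.3400, hold=28.2848 ⇒ V=28.2848 continue | (k=4,j=3): S=178.7273, (K−S)⁺=0.0000, hold=8.8050 ⇒ V=8.8050 continue | (k=4,j=4): S=258.2542, (K−S)⁺=0.0000, hold=1.2590 ⇒ V=1.2590 continue  boundary S*=85.6009
step 3: (k=3,j=0): S=71.2115, (K−S)⁺=73.8185, hold=71.4497 ⇒ V=73.8185 exercise | (k=3,j=1): S=102.8979, (K−S)⁺=42.1321, hold=43.1720 ⇒ V=43.1720 continue | (k=3,j=2): S=148.6835, (K−S)⁺=0.0000, hold=18.2616 ⇒ V=18.2616 continue | (k=3,j=3): S=214.8420, (K−S)⁺=0.0000, hold=4.9574 ⇒ V=4.9574 continue  boundary S*=71.2115
step 2: (k=2,j=0): S=85.6009, (K−S)⁺=59.4291, hold=57.5707 ⇒ V=59.4291 exercise | (k=2,j=1): S=123.6900, (K−S)⁺=21.3400, hold=30.2402 ⇒ V=30.2402 continue | (k=2,j=2): S=178.7273, (K−S)⁺=0.0000, hold=11.4333 ⇒ V=11.4333 continue  boundary S*=85.6009
step 1: (k=1,j=0): S=102.8979, (K−S)⁺=42.1321, hold=44.1318 ⇒ V=44.1318 continue | (k=1,j=1): S=148.6835, (K−S)⁺=0.0000, hold=20.5154 ⇒ V=20.5154 continue  boundary S*=-
step 0: (k=0,j=0): S=123.6900, (K−S)⁺=21.3400, hold=31.8194 ⇒ V=31.8194 continue  boundary S*=-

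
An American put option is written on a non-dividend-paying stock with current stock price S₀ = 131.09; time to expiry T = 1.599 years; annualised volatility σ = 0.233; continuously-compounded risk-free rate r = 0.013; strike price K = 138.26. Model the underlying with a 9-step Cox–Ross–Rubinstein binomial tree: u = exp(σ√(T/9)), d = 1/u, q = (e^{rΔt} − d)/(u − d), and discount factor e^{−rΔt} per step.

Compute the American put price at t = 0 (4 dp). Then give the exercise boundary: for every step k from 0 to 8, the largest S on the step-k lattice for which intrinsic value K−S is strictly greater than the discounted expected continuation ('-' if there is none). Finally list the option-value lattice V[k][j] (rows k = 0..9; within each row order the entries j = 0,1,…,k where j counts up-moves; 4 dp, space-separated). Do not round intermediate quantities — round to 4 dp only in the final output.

price = 18.3439
boundary = - - - - 88.5034 97.6366 88.5034 97.6366 107.7122
tree:
18.3439
24.6899 11.7521
32.2476 16.8530 6.4395
40.7587 23.4430 9.9971 2.7258
49.7566 31.4822 15.0934 4.6810 0.6810
58.0354 40.6234 22.0108 7.8849 1.3312 0.0000
65.5398 49.7566 30.7287 12.9400 2.6020 0.0000 0.0000
72.3422 58.0354 40.6234 20.4607 5.0861 0.0000 0.0000 0.0000
78.5083 65.5398 49.7566 30.5478 9.9416 0.0000 0.0000 0.0000 0.0000
84.0976 72.3422 58.0354 40.6234 19.4324 0.0000 0.0000 0.0000 0.0000 0.0000

Δt=0.17767, u=1.10320, d=0.90646, q=0.48722, disc=e^(-rΔt)=0.99769
k=9 terminal: V=max(K-S,0) → 84.0976 72.3422 58.0354 40.6234 19.4324 0.0000 0.0000 0.0000 0.0000 0.0000
k=8: j=0 S=59.7517 intr=78.5083 cont=78.1893 V=78.5083[EX]; j=1 S=72.7202 intr=65.5398 cont=65.2208 V=65.5398[EX]; j=2 S=88.5034 intr=49.7566 cont=49.4376 V=49.7566[EX]; j=3 S=107.7122 intr=30.5478 cont=30.2289 V=30.5478[EX]; j=4 S=131.0900 intr=7.1700 cont=9.9416 V=9.9416[hold]; j=5 S=159.5417 intr=0.0000 cont=0.0000 V=0.0000[hold]; j=6 S=194.1686 intr=0.0000 cont=0.0000 V=0.0000[hold]; j=7 S=236.3109 intr=0.0000 cont=0.0000 V=0.0000[hold]; j=8 S=287.5998 intr=0.0000 cont=0.0000 V=0.0000[hold]  S*(8)=107.7122
k=7: j=0 S=65.9178 intr=72.3422 cont=72.0232 V=72.3422[EX]; j=1 S=80.2246 intr=58.0354 cont=57.7164 V=58.0354[EX]; j=2 S=97.6366 intr=40.6234 cont=40.3045 V=40.6234[EX]; j=3 S=118.8276 intr=19.4324 cont=20.4607 V=20.4607[hold]; j=4 S=144.6179 intr=0.0000 cont=5.0861 V=5.0861[hold]; j=5 S=176.0057 intr=0.0000 cont=0.0000 V=0.0000[hold]; j=6 S=214.2059 intr=0.0000 cont=0.0000 V=0.0000[hold]; j=7 S=260.6971 intr=0.0000 cont=0.0000 V=0.0000[hold]  S*(7)=97.6366
k=6: j=0 S=72.7202 intr=65.5398 cont=65.2208 V=65.5398[EX]; j=1 S=88.5034 intr=49.7566 cont=49.4376 V=49.7566[EX]; j=2 S=107.7122 intr=30.5478 cont=30.7287 V=30.7287[hold]; j=3 S=131.0900 intr=7.1700 cont=12.9400 V=12.9400[hold]; j=4 S=159.5417 intr=0.0000 cont=2.6020 V=2.6020[hold]; j=5 S=194.1686 intr=0.0000 cont=0.0000 V=0.0000[hold]; j=6 S=236.3109 intr=0.0000 cont=0.0000 V=0.0000[hold]  S*(6)=88.5034
k=5: j=0 S=80.2246 intr=58.0354 cont=57.7164 V=58.0354[EX]; j=1 S=97.6366 intr=40.6234 cont=40.3924 V=40.6234[EX]; j=2 S=118.8276 intr=19.4324 cont=22.0108 V=22.0108[hold]; j=3 S=144.6179 intr=0.0000 cont=7.8849 V=7.8849[hold]; j=4 S=176.0057 intr=0.0000 cont=1.3312 V=1.3312[hold]; j=5 S=214.2059 intr=0.0000 cont=0.0000 V=0.0000[hold]  S*(5)=97.6366
k=4: j=0 S=88.5034 intr=49.7566 cont=49.4376 V=49.7566[EX]; j=1 S=107.7122 intr=30.5478 cont=31.4822 V=31.4822[hold]; j=2 S=131.0900 intr=7.1700 cont=15.0934 V=15.0934[hold]; j=3 S=159.5417 intr=0.0000 cont=4.6810 V=4.6810[hold]; j=4 S=194.1686 intr=0.0000 cont=0.6810 V=0.6810[hold]  S*(4)=88.5034
k=3: j=0 S=97.6366 intr=40.6234 cont=40.7587 V=40.7587[hold]; j=1 S=118.8276 intr=19.4324 cont=23.4430 V=23.4430[hold]; j=2 S=144.6179 intr=0.0000 cont=9.9971 V=9.9971[hold]; j=3 S=176.0057 intr=0.0000 cont=2.7258 V=2.7258[hold]  S*(3)=-
k=2: j=0 S=107.7122 intr=30.5478 cont=32.2476 V=32.2476[hold]; j=1 S=131.0900 intr=7.1700 cont=16.8530 V=16.8530[hold]; j=2 S=159.5417 intr=0.0000 cont=6.4395 V=6.4395[hold]  S*(2)=-
k=1: j=0 S=118.8276 intr=19.4324 cont=24.6899 V=24.6899[hold]; j=1 S=144.6179 intr=0.0000 cont=11.7521 V=11.7521[hold]  S*(1)=-
k=0: j=0 S=131.0900 intr=7.1700 cont=18.3439 V=18.3439[hold]  S*(0)=-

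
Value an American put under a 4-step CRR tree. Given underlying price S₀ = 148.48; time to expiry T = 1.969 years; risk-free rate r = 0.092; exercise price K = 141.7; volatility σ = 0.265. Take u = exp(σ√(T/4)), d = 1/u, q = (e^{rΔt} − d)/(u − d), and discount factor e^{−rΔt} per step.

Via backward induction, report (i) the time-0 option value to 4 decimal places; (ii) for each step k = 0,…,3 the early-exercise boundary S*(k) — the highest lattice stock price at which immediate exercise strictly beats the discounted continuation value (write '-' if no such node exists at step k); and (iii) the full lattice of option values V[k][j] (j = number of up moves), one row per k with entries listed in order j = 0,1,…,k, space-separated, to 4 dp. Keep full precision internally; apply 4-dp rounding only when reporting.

price = 9.7254
boundary = - - 102.3706 123.2882
tree:
9.7254
19.9833 3.0017
39.3294 7.4341 0.0000
56.6981 18.4118 0.0000 0.0000
71.1199 39.3294 0.0000 0.0000 0.0000

Δt=0.49225, u=1.20433, d=0.83034, q=0.57753, disc=e^(-rΔt)=0.95572
k=4 terminal: V=max(K-S,0) → 71.1199 39.3294 0.0000 0.0000 0.0000
k=3: j=0 S=85.0019 intr=56.6981 cont=50.4240 V=56.6981[EX]; j=1 S=123.2882 intr=18.4118 cont=15.8800 V=18.4118[EX]; j=2 S=178.8193 intr=0.0000 cont=0.0000 V=0.0000[hold]; j=3 S=259.3624 intr=0.0000 cont=0.0000 V=0.0000[hold]  S*(3)=123.2882
k=2: j=0 S=102.3706 intr=39.3294 cont=33.0554 V=39.3294[EX]; j=1 S=148.4800 intr=0.0000 cont=7.4341 V=7.4341[hold]; j=2 S=215.3579 intr=0.0000 cont=0.0000 V=0.0000[hold]  S*(2)=102.3706
k=1: j=0 S=123.2882 intr=18.4118 cont=19.9833 V=19.9833[hold]; j=1 S=178.8193 intr=0.0000 cont=3.0017 V=3.0017[hold]  S*(1)=-
k=0: j=0 S=148.4800 intr=0.0000 cont=9.7254 V=9.7254[hold]  S*(0)=-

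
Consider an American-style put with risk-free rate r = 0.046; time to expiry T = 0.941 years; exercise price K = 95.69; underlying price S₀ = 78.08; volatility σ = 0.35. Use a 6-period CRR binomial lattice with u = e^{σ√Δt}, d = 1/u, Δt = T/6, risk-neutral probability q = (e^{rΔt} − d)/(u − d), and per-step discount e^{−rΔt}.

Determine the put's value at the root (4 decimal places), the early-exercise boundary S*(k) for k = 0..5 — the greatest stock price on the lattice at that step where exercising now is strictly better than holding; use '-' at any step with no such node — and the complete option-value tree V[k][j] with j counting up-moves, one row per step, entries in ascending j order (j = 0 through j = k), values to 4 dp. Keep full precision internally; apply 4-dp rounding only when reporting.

price = 20.5938
boundary = - - 59.1762 67.9741 59.1762 67.9741
tree:
20.5938
27.9886 13.2447
36.5138 19.5787 6.8853
44.1730 27.7159 11.4463 2.2667
50.8409 36.5138 18.3321 4.4893 0.0000
56.6457 44.1730 27.7159 8.8914 0.0000 0.0000
61.6993 50.8409 36.5138 17.6100 0.0000 0.0000 0.0000

Δt=0.15683  u=1.14867  d=0.87057  q=0.49144  discount=0.99281
step 6 (expiry): payoffs max(K−S,0) = 61.6993 50.8409 36.5138 17.6100 0.0000 0.0000 0.0000
step 5: (k=5,j=0): S=39.0443, (K−S)⁺=56.6457, hold=55.9579 ⇒ V=56.6457 exercise | (k=5,j=1): S=51.5170, (K−S)⁺=44.1730, hold=43.4852 ⇒ V=44.1730 exercise | (k=5,j=2): S=67.9741, (K−S)⁺=27.7159, hold=27.0281 ⇒ V=27.7159 exercise | (k=5,j=3): S=89.6884, (K−S)⁺=6.0016, hold=8.8914 ⇒ V=8.8914 continue | (k=5,j=4): S=118.3394, (K−S)⁺=0.0000, hold=0.0000 ⇒ V=0.0000 continue | (k=5,j=5): S=156.1430, (K−S)⁺=0.0000, hold=0.0000 ⇒ V=0.0000 continue  boundary S*=67.9741
step 4: (k=4,j=0): S=44.8491, (K−S)⁺=50.8409, hold=50.1531 ⇒ V=50.8409 exercise | (k=4,j=1): S=59.1762, (K−S)⁺=36.5138, hold=35.8260 ⇒ V=36.5138 exercise | (k=4,j=2): S=78.0800, (K−S)⁺=17.6100, hold=18.3321 ⇒ V=18.3321 continue | (k=4,j=3): S=103.0227, (K−S)⁺=0.0000, hold=4.4893 ⇒ V=4.4893 continue | (k=4,j=4): S=135.9333, (K−S)⁺=0.0000, hold=0.0000 ⇒ V=0.0000 continue  boundary S*=59.1762
step 3: (k=3,j=0): S=51.5170, (K−S)⁺=44.1730, hold=43.4852 ⇒ V=44.1730 exercise | (k=3,j=1): S=67.9741, (K−S)⁺=27.7159, hold=27.3804 ⇒ V=27.7159 exercise | (k=3,j=2): S=89.6884, (K−S)⁺=6.0016, hold=11.4463 ⇒ V=11.4463 continue | (k=3,j=3): S=118.3394, (K−S)⁺=0.0000, hold=2.2667 ⇒ V=2.2667 continue  boundary S*=67.9741
step 2: (k=2,j=0): S=59.1762, (K−S)⁺=36.5138, hold=35.8260 ⇒ V=36.5138 exercise | (k=2,j=1): S=78.0800, (K−S)⁺=17.6100, hold=19.5787 ⇒ V=19.5787 continue | (k=2,j=2): S=103.0227, (K−S)⁺=0.0000, hold=6.8853 ⇒ V=6.8853 continue  boundary S*=59.1762
step 1: (k=1,j=0): S=67.9741, (K−S)⁺=27.7159, hold=27.9886 ⇒ V=27.9886 continue | (k=1,j=1): S=89.6884, (K−S)⁺=6.0016, hold=13.2447 ⇒ V=13.2447 continue  boundary S*=-
step 0: (k=0,j=0): S=78.0800, (K−S)⁺=17.6100, hold=20.5938 ⇒ V=20.5938 continue  boundary S*=-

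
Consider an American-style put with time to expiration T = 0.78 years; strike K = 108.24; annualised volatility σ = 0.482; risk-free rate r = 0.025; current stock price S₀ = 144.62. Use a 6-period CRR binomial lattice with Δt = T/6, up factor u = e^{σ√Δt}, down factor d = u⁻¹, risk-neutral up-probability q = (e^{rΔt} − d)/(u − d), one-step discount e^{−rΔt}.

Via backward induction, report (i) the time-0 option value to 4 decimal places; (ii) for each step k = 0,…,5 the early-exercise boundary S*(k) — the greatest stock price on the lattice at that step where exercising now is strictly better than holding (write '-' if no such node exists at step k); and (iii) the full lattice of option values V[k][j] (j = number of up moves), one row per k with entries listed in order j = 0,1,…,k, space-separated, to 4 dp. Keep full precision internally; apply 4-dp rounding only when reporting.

price = 7.2863
boundary = - - - - 72.1653 85.8625
tree:
7.2863
11.3300 2.7032
17.2256 4.6526 0.4881
25.4327 7.9406 0.9170 0.0000
36.0747 13.4146 1.7228 0.0000 0.0000
47.5868 22.3775 3.2366 0.0000 0.0000 0.0000
57.2625 36.0747 6.0806 0.0000 0.0000 0.0000 0.0000

Δt=0.13000  u=1.18980  d=0.84048  q=0.46598  discount=0.99676
step 6 (expiry): payoffs max(K−S,0) = 57.2625 36.0747 6.0806 0.0000 0.0000 0.0000 0.0000
step 5: (k=5,j=0): S=60.6532, (K−S)⁺=47.5868, hold=47.2356 ⇒ V=47.5868 exercise | (k=5,j=1): S=85.8625, (K−S)⁺=22.3775, hold=22.0263 ⇒ V=22.3775 exercise | (k=5,j=2): S=121.5496, (K−S)⁺=0.0000, hold=3.2366 ⇒ V=3.2366 continue | (k=5,j=3): S=172.0693, (K−S)⁺=0.0000, hold=0.0000 ⇒ V=0.0000 continue | (k=5,j=4): S=243.5866, (K−S)⁺=0.0000, hold=0.0000 ⇒ V=0.0000 continue | (k=5,j=5): S=344.8286, (K−S)⁺=0.0000, hold=0.0000 ⇒ V=0.0000 continue  boundary S*=85.8625
step 4: (k=4,j=0): S=72.1653, (K−S)⁺=36.0747, hold=35.7235 ⇒ V=36.0747 exercise | (k=4,j=1): S=102.1594, (K−S)⁺=6.0806, hold=13.4146 ⇒ V=13.4146 continue | (k=4,j=2): S=144.6200, (K−S)⁺=0.0000, hold=1.7228 ⇒ V=1.7228 continue | (k=4,j=3): S=204.7285, (K−S)⁺=0.0000, hold=0.0000 ⇒ V=0.0000 continue | (k=4,j=4): S=289.8200, (K−S)⁺=0.0000, hold=0.0000 ⇒ V=0.0000 continue  boundary S*=72.1653
step 3: (k=3,j=0): S=85.8625, (K−S)⁺=22.3775, hold=25.4327 ⇒ V=25.4327 continue | (k=3,j=1): S=121.5496, (K−S)⁺=0.0000, hold=7.9406 ⇒ V=7.9406 continue | (k=3,j=2): S=172.0693, (K−S)⁺=0.0000, hold=0.9170 ⇒ V=0.9170 continue | (k=3,j=3): S=243.5866, (K−S)⁺=0.0000, hold=0.0000 ⇒ V=0.0000 continue  boundary S*=-
step 2: (k=2,j=0): S=102.1594, (K−S)⁺=6.0806, hold=17.2256 ⇒ V=17.2256 continue | (k=2,j=1): S=144.6200, (K−S)⁺=0.0000, hold=4.6526 ⇒ V=4.6526 continue | (k=2,j=2): S=204.7285, (K−S)⁺=0.0000, hold=0.4881 ⇒ V=0.4881 continue  boundary S*=-
step 1: (k=1,j=0): S=121.5496, (K−S)⁺=0.0000, hold=11.3300 ⇒ V=11.3300 continue | (k=1,j=1): S=172.0693, (K−S)⁺=0.0000, hold=2.7032 ⇒ V=2.7032 continue  boundary S*=-
step 0: (k=0,j=0): S=144.6200, (K−S)⁺=0.0000, hold=7.2863 ⇒ V=7.2863 continue  boundary S*=-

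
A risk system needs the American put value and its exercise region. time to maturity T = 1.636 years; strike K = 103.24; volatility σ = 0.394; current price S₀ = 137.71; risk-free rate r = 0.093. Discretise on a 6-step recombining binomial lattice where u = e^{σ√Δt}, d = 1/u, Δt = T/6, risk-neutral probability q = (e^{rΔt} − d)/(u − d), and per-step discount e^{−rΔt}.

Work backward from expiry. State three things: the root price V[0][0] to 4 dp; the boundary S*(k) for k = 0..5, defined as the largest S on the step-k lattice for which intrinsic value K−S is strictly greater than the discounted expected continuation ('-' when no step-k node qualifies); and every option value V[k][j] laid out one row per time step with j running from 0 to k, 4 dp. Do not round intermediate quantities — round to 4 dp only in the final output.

params: Δt=0.27267 u=1.22843 d=0.81405 q=0.51072 e^(-rΔt)=0.97496
t_6 payoffs: 63.1660 42.7667 11.9833 0.0000 0.0000 0.0000 0.0000
t_5: node(5,0) S=49.2281 payoff=54.0119 vs cont=51.4268 → 54.0119 [stop]  node(5,1) S=74.2872 payoff=28.9528 vs cont=26.3677 → 28.9528 [stop]  node(5,2) S=112.1024 payoff=0.0000 vs cont=5.7163 → 5.7163 [wait]  node(5,3) S=169.1671 payoff=0.0000 vs cont=0.0000 → 0.0000 [wait]  node(5,4) S=255.2800 payoff=0.0000 vs cont=0.0000 → 0.0000 [wait]  node(5,5) S=385.2277 payoff=0.0000 vs cont=0.0000 → 0.0000 [wait]  ⇒ S*(5)=74.2872
t_4: node(4,0) S=60.4733 payoff=42.7667 vs cont=40.1816 → 42.7667 [stop]  node(4,1) S=91.2567 payoff=11.9833 vs cont=16.6576 → 16.6576 [wait]  node(4,2) S=137.7100 payoff=0.0000 vs cont=2.7268 → 2.7268 [wait]  node(4,3) S=207.8099 payoff=0.0000 vs cont=0.0000 → 0.0000 [wait]  node(4,4) S=313.5936 payoff=0.0000 vs cont=0.0000 → 0.0000 [wait]  ⇒ S*(4)=60.4733
t_3: node(3,0) S=74.2872 payoff=28.9528 vs cont=28.6952 → 28.9528 [stop]  node(3,1) S=112.1024 payoff=0.0000 vs cont=9.3039 → 9.3039 [wait]  node(3,2) S=169.1671 payoff=0.0000 vs cont=1.3008 → 1.3008 [wait]  node(3,3) S=255.2800 payoff=0.0000 vs cont=0.0000 → 0.0000 [wait]  ⇒ S*(3)=74.2872
t_2: node(2,0) S=91.2567 payoff=11.9833 vs cont=18.4439 → 18.4439 [wait]  node(2,1) S=137.7100 payoff=0.0000 vs cont=5.0859 → 5.0859 [wait]  node(2,2) S=207.8099 payoff=0.0000 vs cont=0.6205 → 0.6205 [wait]  ⇒ S*(2)=-
t_1: node(1,0) S=112.1024 payoff=0.0000 vs cont=11.3307 → 11.3307 [wait]  node(1,1) S=169.1671 payoff=0.0000 vs cont=2.7351 → 2.7351 [wait]  ⇒ S*(1)=-
t_0: node(0,0) S=137.7100 payoff=0.0000 vs cont=6.7669 → 6.7669 [wait]  ⇒ S*(0)=-

price = 6.7669
boundary = - - - 74.2872 60.4733 74.2872
tree:
6.7669
11.3307 2.7351
18.4439 5.0859 0.6205
28.9528 9.3039 1.3008 0.0000
42.7667 16.6576 2.7268 0.0000 0.0000
54.0119 28.9528 5.7163 0.0000 0.0000 0.0000
63.1660 42.7667 11.9833 0.0000 0.0000 0.0000 0.0000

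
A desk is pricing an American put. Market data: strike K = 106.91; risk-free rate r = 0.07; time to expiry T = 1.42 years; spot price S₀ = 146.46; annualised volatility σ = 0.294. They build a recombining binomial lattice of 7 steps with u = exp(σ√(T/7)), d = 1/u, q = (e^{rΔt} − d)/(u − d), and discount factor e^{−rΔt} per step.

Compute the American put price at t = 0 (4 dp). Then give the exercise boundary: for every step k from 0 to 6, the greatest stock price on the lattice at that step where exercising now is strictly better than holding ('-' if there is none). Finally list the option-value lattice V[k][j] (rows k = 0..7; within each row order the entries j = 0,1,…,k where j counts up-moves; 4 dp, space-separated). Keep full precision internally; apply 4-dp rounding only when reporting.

Δt=0.20286, u=1.14158, d=0.87598, q=0.52079, disc=e^(-rΔt)=0.98590
k=7 terminal: V=max(K-S,0) → 48.9452 31.3695 8.4646 0.0000 0.0000 0.0000 0.0000 0.0000
k=6: j=0 S=66.1717 intr=40.7383 cont=39.2309 V=40.7383[EX]; j=1 S=86.2358 intr=20.6742 cont=19.1668 V=20.6742[EX]; j=2 S=112.3837 intr=0.0000 cont=3.9991 V=3.9991[hold]; j=3 S=146.4600 intr=0.0000 cont=0.0000 V=0.0000[hold]; j=4 S=190.8687 intr=0.0000 cont=0.0000 V=0.0000[hold]; j=5 S=248.7426 intr=0.0000 cont=0.0000 V=0.0000[hold]; j=6 S=324.1648 intr=0.0000 cont=0.0000 V=0.0000[hold]  S*(6)=86.2358
k=5: j=0 S=75.5405 intr=31.3695 cont=29.8621 V=31.3695[EX]; j=1 S=98.4454 intr=8.4646 cont=11.8210 V=11.8210[hold]; j=2 S=128.2954 intr=0.0000 cont=1.8894 V=1.8894[hold]; j=3 S=167.1964 intr=0.0000 cont=0.0000 V=0.0000[hold]; j=4 S=217.8926 intr=0.0000 cont=0.0000 V=0.0000[hold]; j=5 S=283.9606 intr=0.0000 cont=0.0000 V=0.0000[hold]  S*(5)=75.5405
k=4: j=0 S=86.2358 intr=20.6742 cont=20.8901 V=20.8901[hold]; j=1 S=112.3837 intr=0.0000 cont=6.5550 V=6.5550[hold]; j=2 S=146.4600 intr=0.0000 cont=0.8927 V=0.8927[hold]; j=3 S=190.8687 intr=0.0000 cont=0.0000 V=0.0000[hold]; j=4 S=248.7426 intr=0.0000 cont=0.0000 V=0.0000[hold]  S*(4)=-
k=3: j=0 S=98.4454 intr=8.4646 cont=13.2353 V=13.2353[hold]; j=1 S=128.2954 intr=0.0000 cont=3.5553 V=3.5553[hold]; j=2 S=167.1964 intr=0.0000 cont=0.4217 V=0.4217[hold]; j=3 S=217.8926 intr=0.0000 cont=0.0000 V=0.0000[hold]  S*(3)=-
k=2: j=0 S=112.3837 intr=0.0000 cont=8.0785 V=8.0785[hold]; j=1 S=146.4600 intr=0.0000 cont=1.8962 V=1.8962[hold]; j=2 S=190.8687 intr=0.0000 cont=0.1993 V=0.1993[hold]  S*(2)=-
k=1: j=0 S=128.2954 intr=0.0000 cont=4.7904 V=4.7904[hold]; j=1 S=167.1964 intr=0.0000 cont=0.9982 V=0.9982[hold]  S*(1)=-
k=0: j=0 S=146.4600 intr=0.0000 cont=2.7757 V=2.7757[hold]  S*(0)=-

price = 2.7757
boundary = - - - - - 75.5405 86.2358
tree:
2.7757
4.7904 0.9982
8.0785 1.8962 0.1993
13.2353 3.5553 0.4217 0.0000
20.8901 6.5550 0.8927 0.0000 0.0000
31.3695 11.8210 1.8894 0.0000 0.0000 0.0000
40.7383 20.6742 3.9991 0.0000 0.0000 0.0000 0.0000
48.9452 31.3695 8.4646 0.0000 0.0000 0.0000 0.0000 0.0000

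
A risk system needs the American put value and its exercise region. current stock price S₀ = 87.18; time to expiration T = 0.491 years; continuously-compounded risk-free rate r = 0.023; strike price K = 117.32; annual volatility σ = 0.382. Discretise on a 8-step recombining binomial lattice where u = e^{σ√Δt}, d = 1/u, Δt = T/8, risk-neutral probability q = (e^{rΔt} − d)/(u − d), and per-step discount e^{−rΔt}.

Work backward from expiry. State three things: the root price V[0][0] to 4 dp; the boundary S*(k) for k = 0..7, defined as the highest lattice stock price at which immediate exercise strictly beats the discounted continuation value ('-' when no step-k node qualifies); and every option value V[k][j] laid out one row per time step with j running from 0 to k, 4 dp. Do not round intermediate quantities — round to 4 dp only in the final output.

params: Δt=0.06137 u=1.09926 d=0.90970 q=0.48381 e^(-rΔt)=0.99859
t_8 payoffs: 76.4301 67.9099 57.6142 45.1733 30.1400 11.9742 0.0000 0.0000 0.0000
t_7: node(7,0) S=44.9486 payoff=72.3714 vs cont=72.2059 → 72.3714 [stop]  node(7,1) S=54.3145 payoff=63.0055 vs cont=62.8400 → 63.0055 [stop]  node(7,2) S=65.6321 payoff=51.6879 vs cont=51.5224 → 51.6879 [stop]  node(7,3) S=79.3079 payoff=38.0121 vs cont=37.8466 → 38.0121 [stop]  node(7,4) S=95.8334 payoff=21.4866 vs cont=21.3211 → 21.4866 [stop]  node(7,5) S=115.8023 payoff=1.5177 vs cont=6.1722 → 6.1722 [wait]  node(7,6) S=139.9322 payoff=0.0000 vs cont=0.0000 → 0.0000 [wait]  node(7,7) S=169.0900 payoff=0.0000 vs cont=0.0000 → 0.0000 [wait]  ⇒ S*(7)=95.8334
t_6: node(6,0) S=49.4101 payoff=67.9099 vs cont=67.7444 → 67.9099 [stop]  node(6,1) S=59.7058 payoff=57.6142 vs cont=57.4487 → 57.6142 [stop]  node(6,2) S=72.1467 payoff=45.1733 vs cont=45.0078 → 45.1733 [stop]  node(6,3) S=87.1800 payoff=30.1400 vs cont=29.9745 → 30.1400 [stop]  node(6,4) S=105.3458 payoff=11.9742 vs cont=14.0575 → 14.0575 [wait]  node(6,5) S=127.2968 payoff=0.0000 vs cont=3.1816 → 3.1816 [wait]  node(6,6) S=153.8218 payoff=0.0000 vs cont=0.0000 → 0.0000 [wait]  ⇒ S*(6)=87.1800
t_5: node(5,0) S=54.3145 payoff=63.0055 vs cont=62.8400 → 63.0055 [stop]  node(5,1) S=65.6321 payoff=51.6879 vs cont=51.5224 → 51.6879 [stop]  node(5,2) S=79.3079 payoff=38.0121 vs cont=37.8466 → 38.0121 [stop]  node(5,3) S=95.8334 payoff=21.4866 vs cont=22.3276 → 22.3276 [wait]  node(5,4) S=115.8023 payoff=1.5177 vs cont=8.7832 → 8.7832 [wait]  node(5,5) S=139.9322 payoff=0.0000 vs cont=1.6400 → 1.6400 [wait]  ⇒ S*(5)=79.3079
t_4: node(4,0) S=59.7058 payoff=57.6142 vs cont=57.4487 → 57.6142 [stop]  node(4,1) S=72.1467 payoff=45.1733 vs cont=45.0078 → 45.1733 [stop]  node(4,2) S=87.1800 payoff=30.1400 vs cont=30.3808 → 30.3808 [wait]  node(4,3) S=105.3458 payoff=11.9742 vs cont=15.7524 → 15.7524 [wait]  node(4,4) S=127.2968 payoff=0.0000 vs cont=5.3197 → 5.3197 [wait]  ⇒ S*(4)=72.1467
t_3: node(3,0) S=65.6321 payoff=51.6879 vs cont=51.5224 → 51.6879 [stop]  node(3,1) S=79.3079 payoff=38.0121 vs cont=37.9629 → 38.0121 [stop]  node(3,2) S=95.8334 payoff=21.4866 vs cont=23.2706 → 23.2706 [wait]  node(3,3) S=115.8023 payoff=1.5177 vs cont=10.6898 → 10.6898 [wait]  ⇒ S*(3)=79.3079
t_2: node(2,0) S=72.1467 payoff=45.1733 vs cont=45.0078 → 45.1733 [stop]  node(2,1) S=87.1800 payoff=30.1400 vs cont=30.8364 → 30.8364 [wait]  node(2,2) S=105.3458 payoff=11.9742 vs cont=17.1596 → 17.1596 [wait]  ⇒ S*(2)=72.1467
t_1: node(1,0) S=79.3079 payoff=38.0121 vs cont=38.1830 → 38.1830 [wait]  node(1,1) S=95.8334 payoff=21.4866 vs cont=24.1853 → 24.1853 [wait]  ⇒ S*(1)=-
t_0: node(0,0) S=87.1800 payoff=30.1400 vs cont=31.3664 → 31.3664 [wait]  ⇒ S*(0)=-

price = 31.3664
boundary = - - 72.1467 79.3079 72.1467 79.3079 87.1800 95.8334
tree:
31.3664
38.1830 24.1853
45.1733 30.8364 17.1596
51.6879 38.0121 23.2706 10.6898
57.6142 45.1733 30.3808 15.7524 5.3197
63.0055 51.6879 38.0121 22.3276 8.7832 1.6400
67.9099 57.6142 45.1733 30.1400 14.0575 3.1816 0.0000
72.3714 63.0055 51.6879 38.0121 21.4866 6.1722 0.0000 0.0000
76.4301 67.9099 57.6142 45.1733 30.1400 11.9742 0.0000 0.0000 0.0000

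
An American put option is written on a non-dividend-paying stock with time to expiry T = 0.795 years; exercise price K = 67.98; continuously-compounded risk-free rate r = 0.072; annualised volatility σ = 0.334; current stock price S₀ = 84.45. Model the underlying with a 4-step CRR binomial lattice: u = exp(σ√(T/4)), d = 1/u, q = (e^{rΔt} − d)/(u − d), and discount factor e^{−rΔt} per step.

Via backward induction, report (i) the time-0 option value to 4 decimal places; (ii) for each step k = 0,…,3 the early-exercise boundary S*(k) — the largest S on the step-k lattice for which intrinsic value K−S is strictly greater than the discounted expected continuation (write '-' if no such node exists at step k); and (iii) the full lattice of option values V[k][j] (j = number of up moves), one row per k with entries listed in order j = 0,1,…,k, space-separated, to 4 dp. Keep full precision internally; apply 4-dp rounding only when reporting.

Δt=0.19875, u=1.16056, d=0.86165, q=0.51106, disc=e^(-rΔt)=0.98579
k=4 terminal: V=max(K-S,0) → 21.4288 5.2803 0.0000 0.0000 0.0000
k=3: j=0 S=54.0254 intr=13.9546 cont=12.9887 V=13.9546[EX]; j=1 S=72.7667 intr=0.0000 cont=2.5451 V=2.5451[hold]; j=2 S=98.0092 intr=0.0000 cont=0.0000 V=0.0000[hold]; j=3 S=132.0083 intr=0.0000 cont=0.0000 V=0.0000[hold]  S*(3)=54.0254
k=2: j=0 S=62.6997 intr=5.2803 cont=8.0082 V=8.0082[hold]; j=1 S=84.4500 intr=0.0000 cont=1.2267 V=1.2267[hold]; j=2 S=113.7455 intr=0.0000 cont=0.0000 V=0.0000[hold]  S*(2)=-
k=1: j=0 S=72.7667 intr=0.0000 cont=4.4779 V=4.4779[hold]; j=1 S=98.0092 intr=0.0000 cont=0.5913 V=0.5913[hold]  S*(1)=-
k=0: j=0 S=84.4500 intr=0.0000 cont=2.4562 V=2.4562[hold]  S*(0)=-

price = 2.4562
boundary = - - - 54.0254
tree:
2.4562
4.4779 0.5913
8.0082 1.2267 0.0000
13.9546 2.5451 0.0000 0.0000
21.4288 5.2803 0.0000 0.0000 0.0000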